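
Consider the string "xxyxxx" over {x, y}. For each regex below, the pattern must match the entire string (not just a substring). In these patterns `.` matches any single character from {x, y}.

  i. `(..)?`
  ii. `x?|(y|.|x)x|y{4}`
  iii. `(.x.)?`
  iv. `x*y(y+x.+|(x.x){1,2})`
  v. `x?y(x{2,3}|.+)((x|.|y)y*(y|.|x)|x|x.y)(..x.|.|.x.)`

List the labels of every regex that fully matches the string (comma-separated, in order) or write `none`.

iv

i → no match
ii → no match
iii → no match
iv → match
v → no match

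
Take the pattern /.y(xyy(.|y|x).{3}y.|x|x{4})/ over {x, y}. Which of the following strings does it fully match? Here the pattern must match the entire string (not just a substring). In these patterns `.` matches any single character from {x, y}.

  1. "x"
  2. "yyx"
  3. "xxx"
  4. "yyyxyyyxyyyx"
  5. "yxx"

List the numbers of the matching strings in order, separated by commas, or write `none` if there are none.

2

1 → no match
2 → match
3 → no match
4 → no match
5 → no match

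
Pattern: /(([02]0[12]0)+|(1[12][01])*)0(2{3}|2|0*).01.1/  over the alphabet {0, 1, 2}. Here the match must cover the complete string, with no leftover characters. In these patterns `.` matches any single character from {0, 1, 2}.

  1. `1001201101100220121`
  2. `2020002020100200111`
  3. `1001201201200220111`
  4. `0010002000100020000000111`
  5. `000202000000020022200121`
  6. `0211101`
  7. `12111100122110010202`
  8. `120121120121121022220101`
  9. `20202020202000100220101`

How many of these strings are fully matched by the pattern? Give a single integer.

1 → no match
2 → match
3 → no match
4 → match
5 → no match
6. `0211101` → no match
7 → no match — must end with `1`
8 → match
9 → match
Total matched: 4

4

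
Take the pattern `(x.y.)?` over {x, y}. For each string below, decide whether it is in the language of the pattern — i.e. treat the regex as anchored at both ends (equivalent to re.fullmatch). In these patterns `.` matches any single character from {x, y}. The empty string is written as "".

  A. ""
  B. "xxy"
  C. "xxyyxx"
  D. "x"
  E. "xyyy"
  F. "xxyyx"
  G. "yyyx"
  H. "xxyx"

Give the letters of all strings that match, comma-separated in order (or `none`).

A → match
B → no match
C → no match
D → no match
E → match
F → no match
G → no match
H → match

A, E, H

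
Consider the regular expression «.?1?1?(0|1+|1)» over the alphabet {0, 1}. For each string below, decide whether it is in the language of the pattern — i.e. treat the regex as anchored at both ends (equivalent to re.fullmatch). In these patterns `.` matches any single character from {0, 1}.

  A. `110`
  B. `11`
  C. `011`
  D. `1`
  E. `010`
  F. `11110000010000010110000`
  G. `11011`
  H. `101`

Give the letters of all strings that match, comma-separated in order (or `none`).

A → match
B → match
C → match
D → match
E → match
F → no match
G → no match
H → no match

A, B, C, D, E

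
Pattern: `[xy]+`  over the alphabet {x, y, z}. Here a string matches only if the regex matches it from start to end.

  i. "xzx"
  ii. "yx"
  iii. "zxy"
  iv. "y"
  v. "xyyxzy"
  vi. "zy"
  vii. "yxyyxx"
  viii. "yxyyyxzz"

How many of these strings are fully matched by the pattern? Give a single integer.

3

i → no match
ii → match
iii → no match
iv → match
v → no match
vi → no match
vii → match
viii → no match
Total matched: 3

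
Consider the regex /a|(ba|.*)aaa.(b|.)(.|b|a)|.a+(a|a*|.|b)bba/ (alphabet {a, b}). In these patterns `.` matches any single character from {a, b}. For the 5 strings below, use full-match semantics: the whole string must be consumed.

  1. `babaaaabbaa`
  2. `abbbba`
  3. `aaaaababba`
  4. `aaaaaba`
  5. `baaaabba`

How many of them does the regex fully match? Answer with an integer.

2

1. `babaaaabbaa` → no match
2. `abbbba` → no match
3. `aaaaababba` → no match
4. `aaaaaba` → match
5. `baaaabba` → match
Total matched: 2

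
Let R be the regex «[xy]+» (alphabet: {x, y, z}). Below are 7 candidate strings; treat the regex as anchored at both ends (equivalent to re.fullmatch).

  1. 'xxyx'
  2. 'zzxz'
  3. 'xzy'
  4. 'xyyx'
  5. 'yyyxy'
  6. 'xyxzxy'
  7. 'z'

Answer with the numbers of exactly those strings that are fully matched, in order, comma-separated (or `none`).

1. 'xxyx' → match
2. 'zzxz' → no match
3. 'xzy' → no match
4. 'xyyx' → match
5. 'yyyxy' → match
6. 'xyxzxy' → no match
7. 'z' → no match

1, 4, 5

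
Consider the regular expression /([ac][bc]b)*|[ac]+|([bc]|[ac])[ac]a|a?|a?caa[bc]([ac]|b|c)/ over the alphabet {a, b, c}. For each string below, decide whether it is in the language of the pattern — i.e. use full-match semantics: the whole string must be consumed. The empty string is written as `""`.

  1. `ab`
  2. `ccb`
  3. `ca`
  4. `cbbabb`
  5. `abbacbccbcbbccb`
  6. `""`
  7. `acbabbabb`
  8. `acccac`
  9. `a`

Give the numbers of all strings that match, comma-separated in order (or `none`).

1 → no match
2 → match
3 → match
4 → match
5 → match
6 → match
7 → match
8 → match
9 → match

2, 3, 4, 5, 6, 7, 8, 9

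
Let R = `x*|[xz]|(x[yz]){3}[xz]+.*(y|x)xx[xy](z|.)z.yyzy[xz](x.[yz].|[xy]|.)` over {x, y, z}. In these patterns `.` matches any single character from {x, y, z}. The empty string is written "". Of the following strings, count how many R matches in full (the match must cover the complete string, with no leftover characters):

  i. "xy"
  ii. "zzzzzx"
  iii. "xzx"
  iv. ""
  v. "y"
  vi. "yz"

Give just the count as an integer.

1

i. "xy" → no match
ii. "zzzzzx" → no match
iii. "xzx" → no match
iv. "" → match
v. "y" → no match
vi. "yz" → no match
Total matched: 1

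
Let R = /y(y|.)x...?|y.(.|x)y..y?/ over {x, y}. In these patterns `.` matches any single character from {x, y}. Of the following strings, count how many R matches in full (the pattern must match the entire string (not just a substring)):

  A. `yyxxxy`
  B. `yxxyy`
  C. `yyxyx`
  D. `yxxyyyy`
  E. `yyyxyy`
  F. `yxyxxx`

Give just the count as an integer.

4

A → match
B → match
C → match
D → match
E → no match
F → no match
Total matched: 4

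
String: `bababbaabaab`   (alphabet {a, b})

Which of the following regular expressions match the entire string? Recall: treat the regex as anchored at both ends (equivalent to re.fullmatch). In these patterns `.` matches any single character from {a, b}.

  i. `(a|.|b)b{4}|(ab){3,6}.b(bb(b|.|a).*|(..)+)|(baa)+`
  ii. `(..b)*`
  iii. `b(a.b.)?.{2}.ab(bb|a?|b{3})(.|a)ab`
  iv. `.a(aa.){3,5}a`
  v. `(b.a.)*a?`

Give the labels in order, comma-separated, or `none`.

ii

i → no match
ii → match
iii → no match
iv → no match — must end with `a`
v → no match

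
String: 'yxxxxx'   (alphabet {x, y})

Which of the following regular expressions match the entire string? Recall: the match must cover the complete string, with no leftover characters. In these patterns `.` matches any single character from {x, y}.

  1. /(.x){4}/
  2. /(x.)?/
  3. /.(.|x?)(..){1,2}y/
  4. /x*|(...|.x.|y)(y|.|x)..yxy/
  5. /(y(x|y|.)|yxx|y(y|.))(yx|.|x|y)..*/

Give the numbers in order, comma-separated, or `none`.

1 → no match
2 → no match
3 → no match — must end with 'y'
4 → no match
5 → match

5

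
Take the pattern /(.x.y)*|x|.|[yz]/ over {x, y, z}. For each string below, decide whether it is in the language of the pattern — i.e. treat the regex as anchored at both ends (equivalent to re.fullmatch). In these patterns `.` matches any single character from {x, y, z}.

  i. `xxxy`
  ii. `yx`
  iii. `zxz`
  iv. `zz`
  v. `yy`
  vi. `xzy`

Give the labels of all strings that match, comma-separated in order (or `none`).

i → match
ii → no match
iii → no match
iv → no match
v → no match
vi → no match

i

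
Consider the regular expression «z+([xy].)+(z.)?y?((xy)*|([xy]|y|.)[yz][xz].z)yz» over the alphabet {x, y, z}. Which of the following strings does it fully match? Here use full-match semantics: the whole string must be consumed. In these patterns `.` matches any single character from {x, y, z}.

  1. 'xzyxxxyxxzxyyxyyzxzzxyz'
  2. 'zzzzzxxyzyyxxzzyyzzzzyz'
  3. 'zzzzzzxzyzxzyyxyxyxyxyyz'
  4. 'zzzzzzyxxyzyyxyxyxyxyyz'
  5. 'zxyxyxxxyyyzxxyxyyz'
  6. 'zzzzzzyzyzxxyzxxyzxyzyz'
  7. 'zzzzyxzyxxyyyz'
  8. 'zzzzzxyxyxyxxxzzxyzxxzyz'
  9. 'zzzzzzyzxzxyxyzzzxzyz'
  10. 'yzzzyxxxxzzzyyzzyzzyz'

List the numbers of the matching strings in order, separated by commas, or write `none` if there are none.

1 → no match — must start with 'z'
2 → match
3 → match
4 → match
5 → match
6 → match
7 → no match
8 → match
9 → match
10 → no match — must start with 'z'

2, 3, 4, 5, 6, 8, 9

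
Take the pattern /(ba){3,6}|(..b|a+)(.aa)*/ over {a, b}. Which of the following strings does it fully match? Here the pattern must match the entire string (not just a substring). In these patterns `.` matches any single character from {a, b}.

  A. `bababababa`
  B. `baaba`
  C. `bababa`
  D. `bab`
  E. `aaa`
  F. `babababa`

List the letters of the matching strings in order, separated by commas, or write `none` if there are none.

A → match
B → no match
C → match
D → match
E → match
F → match

A, C, D, E, F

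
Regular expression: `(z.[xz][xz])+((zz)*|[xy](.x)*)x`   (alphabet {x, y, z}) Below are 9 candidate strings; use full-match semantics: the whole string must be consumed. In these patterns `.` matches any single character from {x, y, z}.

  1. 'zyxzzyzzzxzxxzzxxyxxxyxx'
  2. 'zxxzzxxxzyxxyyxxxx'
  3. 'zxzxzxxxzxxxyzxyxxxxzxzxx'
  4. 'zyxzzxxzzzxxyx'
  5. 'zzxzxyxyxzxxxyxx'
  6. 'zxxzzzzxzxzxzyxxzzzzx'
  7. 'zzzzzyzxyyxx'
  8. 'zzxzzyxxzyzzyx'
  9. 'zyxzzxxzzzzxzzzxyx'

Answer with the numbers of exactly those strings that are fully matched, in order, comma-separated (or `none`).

1 → no match
2 → match
3 → no match
4 → match
5 → match
6 → match
7 → match
8 → match
9 → match

2, 4, 5, 6, 7, 8, 9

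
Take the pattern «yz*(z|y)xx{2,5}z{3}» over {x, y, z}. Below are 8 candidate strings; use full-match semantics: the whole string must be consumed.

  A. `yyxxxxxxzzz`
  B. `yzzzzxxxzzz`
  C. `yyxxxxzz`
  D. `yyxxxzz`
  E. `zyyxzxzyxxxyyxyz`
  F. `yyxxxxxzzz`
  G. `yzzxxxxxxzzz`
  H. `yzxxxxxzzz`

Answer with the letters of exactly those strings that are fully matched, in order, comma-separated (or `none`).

A → match
B → match
C → no match
D → no match
E → no match — must start with `y`
F → match
G → match
H → match

A, B, F, G, H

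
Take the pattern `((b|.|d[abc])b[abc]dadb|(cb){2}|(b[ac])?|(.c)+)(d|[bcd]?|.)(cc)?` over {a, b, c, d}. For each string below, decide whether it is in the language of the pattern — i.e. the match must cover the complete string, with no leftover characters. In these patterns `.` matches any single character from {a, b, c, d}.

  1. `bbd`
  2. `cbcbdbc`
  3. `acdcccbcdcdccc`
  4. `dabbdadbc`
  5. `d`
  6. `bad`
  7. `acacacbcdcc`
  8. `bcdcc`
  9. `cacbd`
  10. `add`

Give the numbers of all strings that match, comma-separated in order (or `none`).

1 → no match
2 → no match
3 → match
4 → match
5 → match
6 → match
7 → match
8 → match
9 → no match
10 → no match

3, 4, 5, 6, 7, 8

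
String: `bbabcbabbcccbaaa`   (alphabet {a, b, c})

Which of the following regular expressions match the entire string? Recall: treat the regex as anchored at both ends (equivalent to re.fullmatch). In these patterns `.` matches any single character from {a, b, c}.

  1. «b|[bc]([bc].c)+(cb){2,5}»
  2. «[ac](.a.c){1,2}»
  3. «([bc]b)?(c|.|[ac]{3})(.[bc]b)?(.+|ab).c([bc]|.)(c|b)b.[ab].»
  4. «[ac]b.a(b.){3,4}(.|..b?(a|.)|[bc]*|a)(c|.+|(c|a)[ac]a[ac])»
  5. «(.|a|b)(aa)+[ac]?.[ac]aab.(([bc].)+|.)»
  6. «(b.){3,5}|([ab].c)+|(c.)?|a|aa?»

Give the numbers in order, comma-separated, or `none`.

3

1 → no match
2 → no match — must end with `c`
3 → match
4 → no match
5 → no match
6 → no match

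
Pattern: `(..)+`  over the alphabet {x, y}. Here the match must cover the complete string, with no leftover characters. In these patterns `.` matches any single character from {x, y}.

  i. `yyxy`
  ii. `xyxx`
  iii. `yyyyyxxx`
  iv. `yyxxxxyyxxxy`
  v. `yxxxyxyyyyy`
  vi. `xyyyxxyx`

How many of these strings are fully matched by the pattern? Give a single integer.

i. `yyxy` → match
ii. `xyxx` → match
iii. `yyyyyxxx` → match
iv. `yyxxxxyyxxxy` → match
v. `yxxxyxyyyyy` → no match
vi. `xyyyxxyx` → match
Total matched: 5

5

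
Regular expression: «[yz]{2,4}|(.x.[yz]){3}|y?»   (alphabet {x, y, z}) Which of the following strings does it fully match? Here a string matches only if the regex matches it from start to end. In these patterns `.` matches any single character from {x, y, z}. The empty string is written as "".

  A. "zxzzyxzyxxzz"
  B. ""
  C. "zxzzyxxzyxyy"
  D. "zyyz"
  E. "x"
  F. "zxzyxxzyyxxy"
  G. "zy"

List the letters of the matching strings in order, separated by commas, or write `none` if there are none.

A. "zxzzyxzyxxzz" → match
B. "" → match
C. "zxzzyxxzyxyy" → match
D. "zyyz" → match
E. "x" → no match
F. "zxzyxxzyyxxy" → match
G. "zy" → match

A, B, C, D, F, G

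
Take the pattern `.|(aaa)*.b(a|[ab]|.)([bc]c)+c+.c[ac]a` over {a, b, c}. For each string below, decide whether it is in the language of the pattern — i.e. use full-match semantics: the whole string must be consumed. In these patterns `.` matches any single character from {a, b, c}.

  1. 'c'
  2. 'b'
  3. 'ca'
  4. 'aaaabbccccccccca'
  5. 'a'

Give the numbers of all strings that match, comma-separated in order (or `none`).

1 → match
2 → match
3 → no match
4 → match
5 → match

1, 2, 4, 5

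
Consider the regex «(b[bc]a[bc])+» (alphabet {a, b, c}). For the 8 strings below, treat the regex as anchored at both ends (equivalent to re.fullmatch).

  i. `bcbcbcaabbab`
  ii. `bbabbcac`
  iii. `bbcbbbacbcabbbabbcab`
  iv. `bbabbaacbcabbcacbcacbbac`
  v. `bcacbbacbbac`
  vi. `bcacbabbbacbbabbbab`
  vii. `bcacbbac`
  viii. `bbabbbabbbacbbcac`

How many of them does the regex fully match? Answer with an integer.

3

i. `bcbcbcaabbab` → no match
ii. `bbabbcac` → match
iii → no match
iv → no match
v. `bcacbbacbbac` → match
vi → no match
vii. `bcacbbac` → match
viii → no match
Total matched: 3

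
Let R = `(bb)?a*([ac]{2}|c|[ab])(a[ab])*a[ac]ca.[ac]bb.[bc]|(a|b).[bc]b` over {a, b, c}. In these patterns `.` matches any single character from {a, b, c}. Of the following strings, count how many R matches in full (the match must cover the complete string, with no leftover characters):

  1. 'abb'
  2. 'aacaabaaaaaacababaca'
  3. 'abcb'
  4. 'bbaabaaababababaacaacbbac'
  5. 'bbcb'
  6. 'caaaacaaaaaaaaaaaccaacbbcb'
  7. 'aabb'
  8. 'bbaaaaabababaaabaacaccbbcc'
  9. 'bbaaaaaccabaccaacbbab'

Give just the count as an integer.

6

1. 'abb' → no match
2 → no match
3. 'abcb' → match
4 → match
5. 'bbcb' → match
6 → no match
7. 'aabb' → match
8 → match
9 → match
Total matched: 6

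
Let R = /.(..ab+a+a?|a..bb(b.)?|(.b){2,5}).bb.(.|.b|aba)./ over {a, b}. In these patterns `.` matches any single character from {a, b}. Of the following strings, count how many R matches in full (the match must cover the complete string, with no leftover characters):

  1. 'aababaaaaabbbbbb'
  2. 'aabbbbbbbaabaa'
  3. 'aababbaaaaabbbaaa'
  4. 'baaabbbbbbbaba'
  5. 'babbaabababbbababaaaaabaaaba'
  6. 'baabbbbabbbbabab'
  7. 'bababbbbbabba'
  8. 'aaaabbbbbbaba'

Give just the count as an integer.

7

1 → match
2 → match
3 → match
4 → match
5 → no match
6 → match
7 → match
8 → match
Total matched: 7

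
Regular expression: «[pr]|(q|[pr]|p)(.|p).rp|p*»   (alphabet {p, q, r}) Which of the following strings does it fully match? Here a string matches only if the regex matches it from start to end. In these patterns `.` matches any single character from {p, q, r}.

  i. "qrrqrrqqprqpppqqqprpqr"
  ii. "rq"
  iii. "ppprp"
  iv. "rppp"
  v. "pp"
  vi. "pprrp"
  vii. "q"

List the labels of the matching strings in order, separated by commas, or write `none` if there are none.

i → no match
ii → no match
iii → match
iv → no match
v → match
vi → match
vii → no match

iii, v, vi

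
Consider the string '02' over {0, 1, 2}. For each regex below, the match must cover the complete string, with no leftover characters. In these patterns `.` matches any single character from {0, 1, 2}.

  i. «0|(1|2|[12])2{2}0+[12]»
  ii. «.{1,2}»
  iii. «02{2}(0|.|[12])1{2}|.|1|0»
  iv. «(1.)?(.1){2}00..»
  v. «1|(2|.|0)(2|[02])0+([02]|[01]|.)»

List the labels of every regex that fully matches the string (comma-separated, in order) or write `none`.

ii

i → no match
ii → match
iii → no match
iv → no match
v → no match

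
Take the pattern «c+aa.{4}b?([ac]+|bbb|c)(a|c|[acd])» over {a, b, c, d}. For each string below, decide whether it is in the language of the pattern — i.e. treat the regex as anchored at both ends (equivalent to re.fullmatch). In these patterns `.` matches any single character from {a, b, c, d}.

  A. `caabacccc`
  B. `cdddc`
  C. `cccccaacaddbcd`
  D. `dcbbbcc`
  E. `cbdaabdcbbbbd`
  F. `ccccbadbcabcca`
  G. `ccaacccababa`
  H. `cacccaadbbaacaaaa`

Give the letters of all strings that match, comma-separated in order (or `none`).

A, C

A → match
B → no match
C → match
D → no match — must start with `c`
E → no match
F → no match
G → no match
H → no match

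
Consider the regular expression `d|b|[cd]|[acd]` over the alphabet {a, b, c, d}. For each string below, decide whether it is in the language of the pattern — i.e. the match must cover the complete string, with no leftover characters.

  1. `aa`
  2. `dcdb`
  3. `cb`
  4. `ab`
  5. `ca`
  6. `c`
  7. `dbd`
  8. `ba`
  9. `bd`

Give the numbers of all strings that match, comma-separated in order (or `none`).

1 → no match
2 → no match
3 → no match
4 → no match
5 → no match
6 → match
7 → no match
8 → no match
9 → no match

6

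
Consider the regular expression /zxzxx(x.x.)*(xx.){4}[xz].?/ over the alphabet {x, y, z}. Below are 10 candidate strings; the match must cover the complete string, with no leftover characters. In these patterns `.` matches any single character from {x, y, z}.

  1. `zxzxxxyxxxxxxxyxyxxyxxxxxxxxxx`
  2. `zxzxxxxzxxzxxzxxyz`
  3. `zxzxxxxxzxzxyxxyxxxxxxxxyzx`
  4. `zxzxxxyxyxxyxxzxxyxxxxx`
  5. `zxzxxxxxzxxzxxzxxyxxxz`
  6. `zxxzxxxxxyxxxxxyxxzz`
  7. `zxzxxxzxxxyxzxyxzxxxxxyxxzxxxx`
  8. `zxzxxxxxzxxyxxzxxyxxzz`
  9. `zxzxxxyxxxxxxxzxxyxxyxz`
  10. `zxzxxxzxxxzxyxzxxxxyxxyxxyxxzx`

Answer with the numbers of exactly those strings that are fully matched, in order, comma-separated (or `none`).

1, 2, 3, 4, 5, 7, 8, 9, 10

1 → match
2 → match
3 → match
4 → match
5 → match
6 → no match — must start with `zxzxx`
7 → match
8 → match
9 → match
10 → match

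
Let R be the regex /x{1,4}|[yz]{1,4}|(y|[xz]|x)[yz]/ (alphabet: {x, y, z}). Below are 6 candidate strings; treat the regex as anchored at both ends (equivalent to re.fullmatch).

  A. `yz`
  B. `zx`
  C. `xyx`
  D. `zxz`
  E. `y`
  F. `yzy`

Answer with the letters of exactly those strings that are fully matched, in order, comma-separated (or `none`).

A → match
B → no match
C → no match
D → no match
E → match
F → match

A, E, F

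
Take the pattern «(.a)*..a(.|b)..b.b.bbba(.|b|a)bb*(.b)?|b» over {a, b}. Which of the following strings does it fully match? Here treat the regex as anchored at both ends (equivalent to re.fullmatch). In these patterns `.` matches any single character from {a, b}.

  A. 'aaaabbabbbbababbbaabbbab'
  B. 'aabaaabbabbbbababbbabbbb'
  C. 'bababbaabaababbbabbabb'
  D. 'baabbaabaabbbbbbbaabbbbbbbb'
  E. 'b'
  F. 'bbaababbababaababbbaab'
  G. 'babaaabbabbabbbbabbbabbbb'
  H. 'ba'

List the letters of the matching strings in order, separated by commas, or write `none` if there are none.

A, B, E

A → match
B → match
C → no match
D → no match
E → match
F → no match
G → no match
H → no match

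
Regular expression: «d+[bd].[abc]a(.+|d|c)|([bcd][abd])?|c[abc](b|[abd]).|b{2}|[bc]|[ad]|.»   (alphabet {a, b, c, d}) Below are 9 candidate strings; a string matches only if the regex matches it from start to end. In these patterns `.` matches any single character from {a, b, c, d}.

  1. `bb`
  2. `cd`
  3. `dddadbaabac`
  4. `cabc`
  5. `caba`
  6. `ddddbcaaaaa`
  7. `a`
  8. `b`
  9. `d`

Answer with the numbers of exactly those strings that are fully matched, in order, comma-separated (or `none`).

1, 2, 4, 5, 6, 7, 8, 9

1. `bb` → match
2. `cd` → match
3. `dddadbaabac` → no match
4. `cabc` → match
5. `caba` → match
6. `ddddbcaaaaa` → match
7. `a` → match
8. `b` → match
9. `d` → match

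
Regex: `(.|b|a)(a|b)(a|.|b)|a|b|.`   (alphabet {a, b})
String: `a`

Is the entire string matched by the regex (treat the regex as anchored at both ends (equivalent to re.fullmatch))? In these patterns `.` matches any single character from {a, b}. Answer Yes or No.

Yes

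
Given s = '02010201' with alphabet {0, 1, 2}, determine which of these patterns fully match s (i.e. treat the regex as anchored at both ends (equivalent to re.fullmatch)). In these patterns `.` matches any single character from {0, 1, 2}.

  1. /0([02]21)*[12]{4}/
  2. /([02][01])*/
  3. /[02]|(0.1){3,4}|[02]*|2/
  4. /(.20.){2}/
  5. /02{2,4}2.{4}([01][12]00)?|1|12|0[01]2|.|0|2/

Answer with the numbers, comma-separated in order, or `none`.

1 → no match
2 → no match
3 → no match
4 → match
5 → no match

4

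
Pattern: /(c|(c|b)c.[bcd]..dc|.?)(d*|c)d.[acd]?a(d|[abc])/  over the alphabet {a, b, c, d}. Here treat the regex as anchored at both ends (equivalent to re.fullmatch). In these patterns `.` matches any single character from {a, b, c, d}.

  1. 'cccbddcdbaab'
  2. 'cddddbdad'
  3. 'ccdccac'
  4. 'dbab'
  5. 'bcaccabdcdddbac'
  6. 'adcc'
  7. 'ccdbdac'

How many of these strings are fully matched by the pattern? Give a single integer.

1 → no match
2 → match
3 → match
4 → match
5 → no match
6 → no match
7 → match
Total matched: 4

4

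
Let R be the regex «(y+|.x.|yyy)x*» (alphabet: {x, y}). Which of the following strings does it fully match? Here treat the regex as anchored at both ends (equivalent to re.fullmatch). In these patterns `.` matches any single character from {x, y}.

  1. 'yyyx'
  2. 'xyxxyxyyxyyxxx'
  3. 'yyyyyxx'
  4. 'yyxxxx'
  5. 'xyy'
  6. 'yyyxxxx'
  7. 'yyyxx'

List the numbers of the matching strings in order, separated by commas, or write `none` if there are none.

1 → match
2 → no match
3 → match
4 → match
5 → no match
6 → match
7 → match

1, 3, 4, 6, 7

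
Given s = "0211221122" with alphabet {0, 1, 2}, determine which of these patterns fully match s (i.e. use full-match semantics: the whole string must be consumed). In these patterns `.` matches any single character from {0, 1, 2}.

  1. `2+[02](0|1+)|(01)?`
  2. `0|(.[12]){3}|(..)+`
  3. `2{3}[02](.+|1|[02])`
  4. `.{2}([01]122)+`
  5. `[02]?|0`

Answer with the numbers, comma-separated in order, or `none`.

2, 4

1 → no match
2 → match
3 → no match — must start with "2"
4 → match
5 → no match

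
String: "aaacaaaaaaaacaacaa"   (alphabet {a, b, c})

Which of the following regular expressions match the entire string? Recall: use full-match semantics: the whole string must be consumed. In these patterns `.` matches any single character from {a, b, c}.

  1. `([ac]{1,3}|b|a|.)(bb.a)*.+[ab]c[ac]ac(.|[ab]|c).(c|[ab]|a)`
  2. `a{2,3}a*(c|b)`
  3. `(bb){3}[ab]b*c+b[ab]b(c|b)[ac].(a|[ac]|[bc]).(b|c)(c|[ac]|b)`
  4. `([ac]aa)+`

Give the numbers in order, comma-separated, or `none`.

4

1 → no match
2 → no match
3 → no match — must start with "bb"
4 → match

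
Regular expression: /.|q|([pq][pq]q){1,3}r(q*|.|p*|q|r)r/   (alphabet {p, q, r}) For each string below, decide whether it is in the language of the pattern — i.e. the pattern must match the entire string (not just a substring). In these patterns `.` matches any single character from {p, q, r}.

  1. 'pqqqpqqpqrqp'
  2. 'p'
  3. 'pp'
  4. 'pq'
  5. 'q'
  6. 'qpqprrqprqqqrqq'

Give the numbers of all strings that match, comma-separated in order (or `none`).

2, 5

1 → no match
2 → match
3 → no match
4 → no match
5 → match
6 → no match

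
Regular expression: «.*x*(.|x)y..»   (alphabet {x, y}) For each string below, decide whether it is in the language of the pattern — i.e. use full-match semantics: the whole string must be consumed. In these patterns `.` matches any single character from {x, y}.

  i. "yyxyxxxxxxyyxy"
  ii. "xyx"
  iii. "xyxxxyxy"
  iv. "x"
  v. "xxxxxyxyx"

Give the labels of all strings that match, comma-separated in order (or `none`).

i → match
ii → no match
iii → match
iv → no match
v → no match

i, iii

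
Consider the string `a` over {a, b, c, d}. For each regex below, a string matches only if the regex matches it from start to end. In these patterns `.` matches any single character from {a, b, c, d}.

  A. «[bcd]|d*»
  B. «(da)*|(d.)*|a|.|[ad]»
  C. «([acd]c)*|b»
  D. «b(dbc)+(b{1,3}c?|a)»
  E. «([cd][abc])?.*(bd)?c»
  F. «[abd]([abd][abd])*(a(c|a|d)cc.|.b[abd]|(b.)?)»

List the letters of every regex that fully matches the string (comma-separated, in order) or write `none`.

B, F

A → no match
B → match
C → no match
D → no match — must start with `bdbc`
E → no match — must end with `c`
F → match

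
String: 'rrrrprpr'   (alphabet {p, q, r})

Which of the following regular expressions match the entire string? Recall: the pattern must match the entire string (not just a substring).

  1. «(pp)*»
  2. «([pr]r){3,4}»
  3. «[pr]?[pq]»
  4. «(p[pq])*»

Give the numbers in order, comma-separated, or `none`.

1 → no match
2 → match
3 → no match
4 → no match

2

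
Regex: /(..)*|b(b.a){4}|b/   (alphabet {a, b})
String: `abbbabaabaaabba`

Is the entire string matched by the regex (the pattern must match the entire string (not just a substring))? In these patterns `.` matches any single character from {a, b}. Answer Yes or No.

No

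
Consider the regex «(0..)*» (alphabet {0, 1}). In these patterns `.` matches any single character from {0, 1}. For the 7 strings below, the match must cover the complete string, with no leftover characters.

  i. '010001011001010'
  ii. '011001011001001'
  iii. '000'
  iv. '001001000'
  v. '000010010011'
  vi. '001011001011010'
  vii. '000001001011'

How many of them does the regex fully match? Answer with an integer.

i → match
ii → match
iii. '000' → match
iv. '001001000' → match
v. '000010010011' → match
vi → match
vii. '000001001011' → match
Total matched: 7

7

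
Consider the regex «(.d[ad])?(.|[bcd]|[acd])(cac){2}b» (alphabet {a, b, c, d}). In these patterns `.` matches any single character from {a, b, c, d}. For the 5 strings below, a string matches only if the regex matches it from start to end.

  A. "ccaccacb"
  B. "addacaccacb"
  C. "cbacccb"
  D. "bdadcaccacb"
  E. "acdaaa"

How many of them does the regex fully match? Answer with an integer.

A → match
B → match
C → no match — must end with "cacb"
D → match
E → no match — must end with "cacb"
Total matched: 3

3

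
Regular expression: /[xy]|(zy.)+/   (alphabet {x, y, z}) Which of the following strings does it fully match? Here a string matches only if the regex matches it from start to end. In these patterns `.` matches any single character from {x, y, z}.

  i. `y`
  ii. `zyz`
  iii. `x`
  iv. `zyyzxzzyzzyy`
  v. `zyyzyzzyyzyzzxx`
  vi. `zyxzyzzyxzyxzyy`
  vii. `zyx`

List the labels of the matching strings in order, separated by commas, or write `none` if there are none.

i → match
ii → match
iii → match
iv → no match
v → no match
vi → match
vii → match

i, ii, iii, vi, vii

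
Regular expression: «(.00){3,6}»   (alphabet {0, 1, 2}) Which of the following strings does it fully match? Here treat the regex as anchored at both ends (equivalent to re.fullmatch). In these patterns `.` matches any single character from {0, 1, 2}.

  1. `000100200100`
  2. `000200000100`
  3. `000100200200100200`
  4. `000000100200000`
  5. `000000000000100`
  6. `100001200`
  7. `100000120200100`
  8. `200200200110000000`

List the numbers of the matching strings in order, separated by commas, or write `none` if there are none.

1, 2, 3, 4, 5

1 → match
2 → match
3 → match
4 → match
5 → match
6 → no match
7 → no match
8 → no match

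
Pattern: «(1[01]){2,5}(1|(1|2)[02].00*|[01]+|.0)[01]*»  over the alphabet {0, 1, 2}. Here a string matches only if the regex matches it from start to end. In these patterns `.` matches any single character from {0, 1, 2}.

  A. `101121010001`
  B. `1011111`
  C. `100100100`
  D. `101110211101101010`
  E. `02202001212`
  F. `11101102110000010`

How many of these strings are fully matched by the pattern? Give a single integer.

A → no match
B → match
C → no match
D → no match
E → no match — must start with `1`
F → no match
Total matched: 1

1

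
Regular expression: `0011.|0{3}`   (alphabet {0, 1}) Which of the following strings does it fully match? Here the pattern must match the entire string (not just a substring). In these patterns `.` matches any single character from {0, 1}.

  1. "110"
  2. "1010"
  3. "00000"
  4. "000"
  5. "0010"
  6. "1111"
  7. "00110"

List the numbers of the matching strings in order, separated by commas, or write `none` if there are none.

4, 7

1 → no match
2 → no match
3 → no match
4 → match
5 → no match
6 → no match
7 → match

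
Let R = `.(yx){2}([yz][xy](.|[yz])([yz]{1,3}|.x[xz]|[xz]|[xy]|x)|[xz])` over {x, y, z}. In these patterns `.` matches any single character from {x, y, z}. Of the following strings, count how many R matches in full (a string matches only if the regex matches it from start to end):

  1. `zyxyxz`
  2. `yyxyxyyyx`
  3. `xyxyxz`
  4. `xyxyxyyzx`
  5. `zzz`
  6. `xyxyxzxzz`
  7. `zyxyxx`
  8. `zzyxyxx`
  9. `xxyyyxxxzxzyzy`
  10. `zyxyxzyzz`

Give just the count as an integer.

1 → match
2 → match
3 → match
4 → match
5 → no match
6 → match
7 → match
8 → no match
9 → no match
10 → match
Total matched: 7

7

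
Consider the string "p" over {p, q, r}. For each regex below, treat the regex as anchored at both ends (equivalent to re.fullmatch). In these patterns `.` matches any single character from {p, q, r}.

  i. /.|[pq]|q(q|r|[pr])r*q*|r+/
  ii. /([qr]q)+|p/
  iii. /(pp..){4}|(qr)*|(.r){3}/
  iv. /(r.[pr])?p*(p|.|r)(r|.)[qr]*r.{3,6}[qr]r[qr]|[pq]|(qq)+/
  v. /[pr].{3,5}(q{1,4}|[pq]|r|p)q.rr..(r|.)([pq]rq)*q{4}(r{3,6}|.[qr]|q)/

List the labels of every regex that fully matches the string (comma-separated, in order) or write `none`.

i, ii, iv

i → match
ii → match
iii → no match
iv → match
v → no match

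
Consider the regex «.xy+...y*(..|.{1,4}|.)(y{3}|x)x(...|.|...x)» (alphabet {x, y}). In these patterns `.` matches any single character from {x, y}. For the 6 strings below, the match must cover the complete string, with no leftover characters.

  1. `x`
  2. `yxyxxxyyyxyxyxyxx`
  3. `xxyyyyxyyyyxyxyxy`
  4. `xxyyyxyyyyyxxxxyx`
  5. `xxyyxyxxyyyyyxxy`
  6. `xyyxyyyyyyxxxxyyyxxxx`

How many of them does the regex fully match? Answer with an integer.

1

1 → no match
2 → no match
3 → no match
4 → match
5 → no match
6 → no match
Total matched: 1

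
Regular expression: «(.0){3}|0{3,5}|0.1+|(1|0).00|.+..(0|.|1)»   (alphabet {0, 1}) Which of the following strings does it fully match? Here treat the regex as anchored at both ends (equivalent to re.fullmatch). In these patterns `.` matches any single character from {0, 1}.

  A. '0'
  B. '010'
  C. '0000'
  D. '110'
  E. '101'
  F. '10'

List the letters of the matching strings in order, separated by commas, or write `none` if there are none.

C

A. '0' → no match
B. '010' → no match
C. '0000' → match
D. '110' → no match
E. '101' → no match
F. '10' → no match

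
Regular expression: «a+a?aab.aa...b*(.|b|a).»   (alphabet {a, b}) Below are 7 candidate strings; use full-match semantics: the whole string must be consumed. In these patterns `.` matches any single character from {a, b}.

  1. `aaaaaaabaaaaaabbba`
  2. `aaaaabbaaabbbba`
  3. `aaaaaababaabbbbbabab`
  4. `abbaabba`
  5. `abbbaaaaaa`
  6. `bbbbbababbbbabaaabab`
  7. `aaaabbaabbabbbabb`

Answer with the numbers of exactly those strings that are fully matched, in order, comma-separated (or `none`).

1 → match
2 → match
3 → no match
4 → no match
5 → no match
6 → no match — must start with `a`
7 → no match

1, 2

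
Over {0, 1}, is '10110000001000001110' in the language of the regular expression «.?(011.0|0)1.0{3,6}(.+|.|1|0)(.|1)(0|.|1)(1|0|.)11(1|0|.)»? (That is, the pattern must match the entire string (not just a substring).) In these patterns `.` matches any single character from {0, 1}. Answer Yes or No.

Yes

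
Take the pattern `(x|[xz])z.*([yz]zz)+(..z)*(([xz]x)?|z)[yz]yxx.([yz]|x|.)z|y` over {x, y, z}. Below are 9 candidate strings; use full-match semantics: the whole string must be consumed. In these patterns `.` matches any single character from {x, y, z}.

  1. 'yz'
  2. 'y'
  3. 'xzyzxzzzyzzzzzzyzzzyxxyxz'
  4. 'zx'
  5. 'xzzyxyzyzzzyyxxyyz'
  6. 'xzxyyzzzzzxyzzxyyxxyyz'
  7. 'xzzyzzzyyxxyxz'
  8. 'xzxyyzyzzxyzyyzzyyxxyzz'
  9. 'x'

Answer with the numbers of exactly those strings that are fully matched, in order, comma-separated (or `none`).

2, 3, 5, 6, 7, 8

1 → no match
2 → match
3 → match
4 → no match
5 → match
6 → match
7 → match
8 → match
9 → no match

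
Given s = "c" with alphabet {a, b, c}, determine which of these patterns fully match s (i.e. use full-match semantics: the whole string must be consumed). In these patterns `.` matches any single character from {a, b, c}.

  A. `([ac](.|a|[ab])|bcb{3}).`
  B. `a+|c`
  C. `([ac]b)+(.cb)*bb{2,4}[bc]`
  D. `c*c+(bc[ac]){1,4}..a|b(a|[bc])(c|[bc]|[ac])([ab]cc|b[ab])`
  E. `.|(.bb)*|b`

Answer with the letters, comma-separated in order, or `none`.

A → no match
B → match
C → no match
D → no match
E → match

B, E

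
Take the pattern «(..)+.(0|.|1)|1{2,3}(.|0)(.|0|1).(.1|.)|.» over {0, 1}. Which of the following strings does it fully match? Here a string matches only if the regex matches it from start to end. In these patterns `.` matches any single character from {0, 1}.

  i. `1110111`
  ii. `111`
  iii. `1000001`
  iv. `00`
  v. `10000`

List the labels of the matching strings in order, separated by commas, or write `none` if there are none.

i

i → match
ii → no match
iii → no match
iv → no match
v → no match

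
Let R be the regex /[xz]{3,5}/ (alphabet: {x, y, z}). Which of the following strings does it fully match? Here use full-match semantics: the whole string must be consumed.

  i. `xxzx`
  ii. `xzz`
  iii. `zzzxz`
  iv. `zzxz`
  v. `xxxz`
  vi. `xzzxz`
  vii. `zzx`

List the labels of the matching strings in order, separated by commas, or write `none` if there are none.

i, ii, iii, iv, v, vi, vii

i → match
ii → match
iii → match
iv → match
v → match
vi → match
vii → match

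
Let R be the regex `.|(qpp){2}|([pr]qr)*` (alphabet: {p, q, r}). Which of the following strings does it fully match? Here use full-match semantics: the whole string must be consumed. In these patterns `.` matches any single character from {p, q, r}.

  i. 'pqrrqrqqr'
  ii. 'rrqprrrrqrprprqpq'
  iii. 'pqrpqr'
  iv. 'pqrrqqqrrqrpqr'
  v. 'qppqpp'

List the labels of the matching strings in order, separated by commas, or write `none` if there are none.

i → no match
ii → no match
iii → match
iv → no match
v → match

iii, v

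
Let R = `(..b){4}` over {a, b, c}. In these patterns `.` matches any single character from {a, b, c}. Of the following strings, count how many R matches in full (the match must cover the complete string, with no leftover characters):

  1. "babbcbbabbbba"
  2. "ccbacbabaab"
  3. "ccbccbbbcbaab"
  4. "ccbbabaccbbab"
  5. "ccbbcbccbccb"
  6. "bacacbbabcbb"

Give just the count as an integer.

1 → no match — must end with "b"
2 → no match
3 → no match
4 → no match
5 → match
6 → no match
Total matched: 1

1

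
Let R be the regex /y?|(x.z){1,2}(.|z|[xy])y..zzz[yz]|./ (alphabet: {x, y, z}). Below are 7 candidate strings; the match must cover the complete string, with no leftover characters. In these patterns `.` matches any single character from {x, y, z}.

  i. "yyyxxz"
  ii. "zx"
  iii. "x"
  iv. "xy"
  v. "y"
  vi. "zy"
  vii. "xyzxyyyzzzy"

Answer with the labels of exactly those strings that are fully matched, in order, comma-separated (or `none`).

i → no match
ii → no match
iii → match
iv → no match
v → match
vi → no match
vii → match

iii, v, vii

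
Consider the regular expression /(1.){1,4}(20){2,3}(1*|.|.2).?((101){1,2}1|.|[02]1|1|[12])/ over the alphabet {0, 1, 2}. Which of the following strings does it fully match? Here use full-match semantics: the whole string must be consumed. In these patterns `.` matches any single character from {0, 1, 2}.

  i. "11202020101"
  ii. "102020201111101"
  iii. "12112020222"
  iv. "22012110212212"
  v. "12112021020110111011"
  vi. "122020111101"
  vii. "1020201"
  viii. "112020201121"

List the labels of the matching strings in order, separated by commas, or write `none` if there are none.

i, ii, iii, vi, vii, viii

i. "11202020101" → match
ii → match
iii. "12112020222" → match
iv → no match — must start with "1"
v → no match
vi. "122020111101" → match
vii. "1020201" → match
viii. "112020201121" → match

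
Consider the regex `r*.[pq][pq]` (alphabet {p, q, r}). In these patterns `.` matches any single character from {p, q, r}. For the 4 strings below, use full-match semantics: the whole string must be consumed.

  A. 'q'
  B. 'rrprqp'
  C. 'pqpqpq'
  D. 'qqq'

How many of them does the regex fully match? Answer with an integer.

A → no match
B → no match
C → no match
D → match
Total matched: 1

1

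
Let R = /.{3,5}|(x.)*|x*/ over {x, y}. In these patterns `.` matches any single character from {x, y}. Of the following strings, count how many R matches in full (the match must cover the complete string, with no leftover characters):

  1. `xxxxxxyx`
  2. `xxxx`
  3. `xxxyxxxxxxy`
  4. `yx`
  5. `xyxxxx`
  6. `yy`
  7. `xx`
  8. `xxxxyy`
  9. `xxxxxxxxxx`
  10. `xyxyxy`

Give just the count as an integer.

1 → no match
2 → match
3 → no match
4 → no match
5 → match
6 → no match
7 → match
8 → no match
9 → match
10 → match
Total matched: 5

5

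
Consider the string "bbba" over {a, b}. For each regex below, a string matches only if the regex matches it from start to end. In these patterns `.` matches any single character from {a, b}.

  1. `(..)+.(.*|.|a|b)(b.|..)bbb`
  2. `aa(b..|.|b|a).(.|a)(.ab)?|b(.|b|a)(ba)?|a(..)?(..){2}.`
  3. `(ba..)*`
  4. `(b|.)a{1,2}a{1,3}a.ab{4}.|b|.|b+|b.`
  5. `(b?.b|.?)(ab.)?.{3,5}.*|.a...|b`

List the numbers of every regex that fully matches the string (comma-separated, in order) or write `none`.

1 → no match — must end with "bbb"
2 → match
3 → no match
4 → no match
5 → match

2, 5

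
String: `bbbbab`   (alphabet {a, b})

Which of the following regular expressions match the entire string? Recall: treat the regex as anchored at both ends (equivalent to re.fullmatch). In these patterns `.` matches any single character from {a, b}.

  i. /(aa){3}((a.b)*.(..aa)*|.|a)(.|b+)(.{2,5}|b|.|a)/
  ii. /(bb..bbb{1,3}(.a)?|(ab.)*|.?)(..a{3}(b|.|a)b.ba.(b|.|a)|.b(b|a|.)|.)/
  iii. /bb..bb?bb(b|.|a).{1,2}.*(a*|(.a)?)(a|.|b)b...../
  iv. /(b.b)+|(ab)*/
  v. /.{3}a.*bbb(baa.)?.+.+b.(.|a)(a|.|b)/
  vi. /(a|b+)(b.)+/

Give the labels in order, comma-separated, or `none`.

i → no match — must start with `aa`
ii → no match
iii → no match
iv → match
v → no match
vi → no match

iv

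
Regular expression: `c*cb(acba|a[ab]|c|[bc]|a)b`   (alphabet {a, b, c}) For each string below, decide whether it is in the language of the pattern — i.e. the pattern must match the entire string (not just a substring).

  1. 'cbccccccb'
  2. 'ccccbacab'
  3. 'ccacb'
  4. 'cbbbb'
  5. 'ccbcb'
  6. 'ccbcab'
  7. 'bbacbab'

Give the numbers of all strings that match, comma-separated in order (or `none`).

5

1. 'cbccccccb' → no match
2. 'ccccbacab' → no match
3. 'ccacb' → no match
4. 'cbbbb' → no match
5. 'ccbcb' → match
6. 'ccbcab' → no match
7. 'bbacbab' → no match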